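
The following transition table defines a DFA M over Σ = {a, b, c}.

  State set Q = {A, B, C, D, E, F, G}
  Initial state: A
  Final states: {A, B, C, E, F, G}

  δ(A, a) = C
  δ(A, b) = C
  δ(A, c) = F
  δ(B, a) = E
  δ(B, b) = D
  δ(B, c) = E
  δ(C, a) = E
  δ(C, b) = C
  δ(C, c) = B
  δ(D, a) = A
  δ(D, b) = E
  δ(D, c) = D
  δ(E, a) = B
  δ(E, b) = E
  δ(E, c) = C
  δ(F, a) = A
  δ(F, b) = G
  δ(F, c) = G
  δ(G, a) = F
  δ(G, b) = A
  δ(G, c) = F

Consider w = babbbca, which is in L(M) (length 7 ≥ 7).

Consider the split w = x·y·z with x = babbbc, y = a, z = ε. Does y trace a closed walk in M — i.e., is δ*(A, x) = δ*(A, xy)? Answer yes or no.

no

State sequence: A -b-> C -a-> E -b-> E -b-> E -b-> E -c-> C -a-> E

After x (step 6): C. After xy (step 7): E.
They differ (C ≠ E), so y is not a cycle from the state after x; this split is not the one the pumping-lemma construction produces, and pumping y need not keep the string in L(M).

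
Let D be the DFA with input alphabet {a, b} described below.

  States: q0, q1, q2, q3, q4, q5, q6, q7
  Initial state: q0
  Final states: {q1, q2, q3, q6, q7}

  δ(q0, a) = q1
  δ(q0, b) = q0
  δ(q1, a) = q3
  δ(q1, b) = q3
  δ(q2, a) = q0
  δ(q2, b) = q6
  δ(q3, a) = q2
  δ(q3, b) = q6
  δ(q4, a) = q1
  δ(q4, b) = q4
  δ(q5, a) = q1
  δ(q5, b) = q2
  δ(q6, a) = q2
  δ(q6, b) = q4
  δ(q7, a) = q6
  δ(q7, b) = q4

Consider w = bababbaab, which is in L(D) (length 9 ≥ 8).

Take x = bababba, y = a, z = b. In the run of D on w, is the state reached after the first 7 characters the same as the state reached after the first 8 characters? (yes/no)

State sequence: q0 -b-> q0 -a-> q1 -b-> q3 -a-> q2 -b-> q6 -b-> q4 -a-> q1 -a-> q3

After x (step 7): q1. After xy (step 8): q3.
They differ (q1 ≠ q3), so y is not a cycle from the state after x; this split is not the one the pumping-lemma construction produces, and pumping y need not keep the string in L(D).

no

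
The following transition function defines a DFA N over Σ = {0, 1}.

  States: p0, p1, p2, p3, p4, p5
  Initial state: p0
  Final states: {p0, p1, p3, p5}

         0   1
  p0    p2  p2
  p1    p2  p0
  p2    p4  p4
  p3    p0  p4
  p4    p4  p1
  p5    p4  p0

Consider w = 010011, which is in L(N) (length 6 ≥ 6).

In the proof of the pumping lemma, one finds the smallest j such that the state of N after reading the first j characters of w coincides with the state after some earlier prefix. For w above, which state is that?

p4

State sequence: p0 -0-> p2 -1-> p4 -0-> p4 -0-> p4 -1-> p1 -1-> p0
First repeat at step 3: p4 was already visited.

The earliest repeat is at step j = 3: N is in p4, which it already visited at step i = 2.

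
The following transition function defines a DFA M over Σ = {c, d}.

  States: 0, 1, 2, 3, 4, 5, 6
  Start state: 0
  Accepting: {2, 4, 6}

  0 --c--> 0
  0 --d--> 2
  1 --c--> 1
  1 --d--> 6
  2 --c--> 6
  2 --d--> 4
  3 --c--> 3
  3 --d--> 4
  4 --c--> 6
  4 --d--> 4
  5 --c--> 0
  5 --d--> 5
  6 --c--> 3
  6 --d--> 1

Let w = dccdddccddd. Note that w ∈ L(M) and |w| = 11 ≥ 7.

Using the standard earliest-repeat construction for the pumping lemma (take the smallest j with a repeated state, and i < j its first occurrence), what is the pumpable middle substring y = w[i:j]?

State sequence: 0 -d-> 2 -c-> 6 -c-> 3 -d-> 4 -d-> 4 -d-> 4 -c-> 6 -c-> 3 -d-> 4 -d-> 4 -d-> 4
First repeat at step 5: 4 was already visited.

So i = 4, j = 5, giving x = w[0:4] = dccd, y = w[4:5] = d, z = w[5:11] = dccddd.
Check: |xy| = 5 ≤ 7 and |y| = 1 ≥ 1. Reading y takes M from 4 back to 4, so every xyⁱz is accepted.
With |Q| = 7, pigeonhole forces a state repeat no later than step 7; the substring read between the first and second visits to that state can be pumped.

d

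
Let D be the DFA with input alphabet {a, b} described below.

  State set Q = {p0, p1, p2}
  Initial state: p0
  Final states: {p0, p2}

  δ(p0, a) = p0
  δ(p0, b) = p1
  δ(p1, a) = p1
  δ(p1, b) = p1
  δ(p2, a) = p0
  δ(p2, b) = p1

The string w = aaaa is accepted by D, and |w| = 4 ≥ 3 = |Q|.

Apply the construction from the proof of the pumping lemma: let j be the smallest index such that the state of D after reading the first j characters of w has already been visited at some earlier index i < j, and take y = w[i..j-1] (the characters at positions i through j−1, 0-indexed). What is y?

State sequence: p0 -a-> p0 -a-> p0 -a-> p0 -a-> p0
First repeat at step 1: p0 was already visited.

So i = 0, j = 1, giving x = w[0:0] = ε, y = w[0:1] = a, z = w[1:4] = aaa.
Check: |xy| = 1 ≤ 3 and |y| = 1 ≥ 1. Reading y takes D from p0 back to p0, so every xyⁱz is accepted.

a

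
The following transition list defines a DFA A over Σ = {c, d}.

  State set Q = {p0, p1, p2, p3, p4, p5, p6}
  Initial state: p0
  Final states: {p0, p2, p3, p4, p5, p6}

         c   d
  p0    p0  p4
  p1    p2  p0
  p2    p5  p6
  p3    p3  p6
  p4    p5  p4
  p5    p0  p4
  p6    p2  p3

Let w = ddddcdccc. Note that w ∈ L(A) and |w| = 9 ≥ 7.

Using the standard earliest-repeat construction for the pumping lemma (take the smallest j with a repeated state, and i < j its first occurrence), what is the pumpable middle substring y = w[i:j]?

d

Run of A on w = d d d d c d c c c:
  step 0: p0  (start)
  step 1: p4  (read d: p0→p4)
  step 2: p4  (read d: p4→p4)   ← first repeat (p4 seen earlier)
  step 3: p4  (read d: p4→p4)
  step 4: p4  (read d: p4→p4)
  step 5: p5  (read c: p4→p5)
  step 6: p4  (read d: p5→p4)
  step 7: p5  (read c: p4→p5)
  step 8: p0  (read c: p5→p0)
  step 9: p0  (read c: p0→p0)

So i = 1, j = 2, giving x = w[0:1] = d, y = w[1:2] = d, z = w[2:9] = ddcdccc.
Check: |xy| = 2 ≤ 7 and |y| = 1 ≥ 1. Reading y takes A from p4 back to p4, so every xyⁱz is accepted.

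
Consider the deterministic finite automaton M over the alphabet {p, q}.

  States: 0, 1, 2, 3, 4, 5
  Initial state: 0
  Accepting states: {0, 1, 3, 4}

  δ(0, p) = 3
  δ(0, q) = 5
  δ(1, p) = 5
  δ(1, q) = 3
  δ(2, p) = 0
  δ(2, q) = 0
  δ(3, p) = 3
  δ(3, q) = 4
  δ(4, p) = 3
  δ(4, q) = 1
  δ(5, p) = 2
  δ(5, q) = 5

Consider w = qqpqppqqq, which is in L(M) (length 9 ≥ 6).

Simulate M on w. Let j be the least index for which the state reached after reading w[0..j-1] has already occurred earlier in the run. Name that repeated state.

State sequence: 0 -q-> 5 -q-> 5 -p-> 2 -q-> 0 -p-> 3 -p-> 3 -q-> 4 -q-> 1 -q-> 3
First repeat at step 2: 5 was already visited.

The earliest repeat is at step j = 2: M is in 5, which it already visited at step i = 1.
Since M has 6 states, any run of length ≥ 6 visits 6+1 states, so by pigeonhole some state repeats within the first 6 steps — that repeat gives the pumpable loop.

5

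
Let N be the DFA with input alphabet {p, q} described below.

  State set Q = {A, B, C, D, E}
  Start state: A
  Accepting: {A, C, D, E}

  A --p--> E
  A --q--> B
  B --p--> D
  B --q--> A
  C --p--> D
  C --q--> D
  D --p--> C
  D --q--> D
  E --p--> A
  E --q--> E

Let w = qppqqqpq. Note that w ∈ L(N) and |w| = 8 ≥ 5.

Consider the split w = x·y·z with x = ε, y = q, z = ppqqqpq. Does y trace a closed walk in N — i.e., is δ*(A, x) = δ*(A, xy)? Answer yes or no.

no

State sequence: A -q-> B

After x (step 0): A. After xy (step 1): B.
They differ (A ≠ B), so y is not a cycle from the state after x; this split is not the one the pumping-lemma construction produces, and pumping y need not keep the string in L(N).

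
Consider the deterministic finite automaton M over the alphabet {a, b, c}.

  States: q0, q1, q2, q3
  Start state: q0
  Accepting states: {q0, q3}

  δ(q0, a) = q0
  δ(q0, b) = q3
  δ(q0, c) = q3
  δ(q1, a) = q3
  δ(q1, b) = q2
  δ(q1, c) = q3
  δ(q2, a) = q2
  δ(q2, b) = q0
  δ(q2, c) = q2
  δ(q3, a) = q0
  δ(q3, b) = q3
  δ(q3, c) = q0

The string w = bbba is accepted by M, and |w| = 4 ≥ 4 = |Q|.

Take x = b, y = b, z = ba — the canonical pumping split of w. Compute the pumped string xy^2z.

bbbba

xy^2z = b·b·b·ba = bbbba.
Reading y = b takes M from q3 back to q3, so after x·y·y the machine is still in q3, and z then leads to the accepting state q0. Hence bbbba ∈ L(M).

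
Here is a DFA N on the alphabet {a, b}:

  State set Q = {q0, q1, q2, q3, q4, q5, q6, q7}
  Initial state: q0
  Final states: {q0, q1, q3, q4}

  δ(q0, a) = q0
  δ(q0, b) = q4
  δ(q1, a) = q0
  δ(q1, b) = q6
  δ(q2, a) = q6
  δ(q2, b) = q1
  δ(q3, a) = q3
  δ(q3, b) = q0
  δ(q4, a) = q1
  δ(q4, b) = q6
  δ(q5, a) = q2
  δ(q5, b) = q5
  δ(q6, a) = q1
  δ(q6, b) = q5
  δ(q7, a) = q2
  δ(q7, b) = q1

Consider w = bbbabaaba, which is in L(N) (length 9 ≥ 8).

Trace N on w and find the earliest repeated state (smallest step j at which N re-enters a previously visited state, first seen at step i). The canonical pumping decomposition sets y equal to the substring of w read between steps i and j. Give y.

Run of N on w = b b b a b a a b a:
  step 0: q0  (start)
  step 1: q4  (read b: q0→q4)
  step 2: q6  (read b: q4→q6)
  step 3: q5  (read b: q6→q5)
  step 4: q2  (read a: q5→q2)
  step 5: q1  (read b: q2→q1)
  step 6: q0  (read a: q1→q0)   ← first repeat (q0 seen earlier)
  step 7: q0  (read a: q0→q0)
  step 8: q4  (read b: q0→q4)
  step 9: q1  (read a: q4→q1)

So i = 0, j = 6, giving x = w[0:0] = ε, y = w[0:6] = bbbaba, z = w[6:9] = aba.
Check: |xy| = 6 ≤ 8 and |y| = 6 ≥ 1. Reading y takes N from q0 back to q0, so every xyⁱz is accepted.

bbbaba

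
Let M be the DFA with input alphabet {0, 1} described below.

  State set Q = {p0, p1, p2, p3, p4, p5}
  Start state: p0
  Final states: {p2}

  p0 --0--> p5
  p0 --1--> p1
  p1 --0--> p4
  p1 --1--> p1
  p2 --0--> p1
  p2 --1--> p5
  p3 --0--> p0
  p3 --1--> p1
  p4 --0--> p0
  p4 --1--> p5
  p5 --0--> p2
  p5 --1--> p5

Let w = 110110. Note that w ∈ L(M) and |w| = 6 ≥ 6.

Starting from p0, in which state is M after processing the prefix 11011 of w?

Run of M on the first 5 characters of w = 1 1 0 1 1:
  step 0: p0  (start)
  step 1: p1  (read 1: p0→p1)
  step 2: p1  (read 1: p1→p1)
  step 3: p4  (read 0: p1→p4)
  step 4: p5  (read 1: p4→p5)
  step 5: p5  (read 1: p5→p5)

After reading 5 characters, M is in state p5.

p5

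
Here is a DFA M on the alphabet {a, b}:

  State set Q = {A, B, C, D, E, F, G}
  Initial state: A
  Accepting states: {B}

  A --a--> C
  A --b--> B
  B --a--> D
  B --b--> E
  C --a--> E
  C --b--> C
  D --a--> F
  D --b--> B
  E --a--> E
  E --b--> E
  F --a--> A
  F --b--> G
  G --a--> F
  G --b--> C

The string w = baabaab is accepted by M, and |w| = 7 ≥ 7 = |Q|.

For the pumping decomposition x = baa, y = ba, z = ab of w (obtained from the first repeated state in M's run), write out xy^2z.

xy^2z = baa·ba·ba·ab = baababaab.
Reading y = ba takes M from F back to F, so after x·y·y the machine is still in F, and z then leads to the accepting state B. Hence baababaab ∈ L(M).

baababaab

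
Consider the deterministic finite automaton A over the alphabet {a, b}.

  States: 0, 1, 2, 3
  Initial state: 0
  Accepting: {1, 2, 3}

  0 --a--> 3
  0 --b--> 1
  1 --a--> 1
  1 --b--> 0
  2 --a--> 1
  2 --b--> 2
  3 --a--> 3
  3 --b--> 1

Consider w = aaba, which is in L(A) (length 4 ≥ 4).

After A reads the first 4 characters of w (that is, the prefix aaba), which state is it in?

State sequence: 0 -a-> 3 -a-> 3 -b-> 1 -a-> 1

After reading 4 characters, A is in state 1.

1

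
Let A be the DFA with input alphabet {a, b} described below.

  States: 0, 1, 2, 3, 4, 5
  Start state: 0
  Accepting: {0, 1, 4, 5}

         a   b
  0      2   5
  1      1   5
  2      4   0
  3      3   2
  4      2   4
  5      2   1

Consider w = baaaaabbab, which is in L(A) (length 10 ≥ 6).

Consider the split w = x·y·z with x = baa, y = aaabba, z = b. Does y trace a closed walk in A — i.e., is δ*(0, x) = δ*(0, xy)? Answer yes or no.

no

State sequence: 0 -b-> 5 -a-> 2 -a-> 4 -a-> 2 -a-> 4 -a-> 2 -b-> 0 -b-> 5 -a-> 2

After x (step 3): 4. After xy (step 9): 2.
They differ (4 ≠ 2), so y is not a cycle from the state after x; this split is not the one the pumping-lemma construction produces, and pumping y need not keep the string in L(A).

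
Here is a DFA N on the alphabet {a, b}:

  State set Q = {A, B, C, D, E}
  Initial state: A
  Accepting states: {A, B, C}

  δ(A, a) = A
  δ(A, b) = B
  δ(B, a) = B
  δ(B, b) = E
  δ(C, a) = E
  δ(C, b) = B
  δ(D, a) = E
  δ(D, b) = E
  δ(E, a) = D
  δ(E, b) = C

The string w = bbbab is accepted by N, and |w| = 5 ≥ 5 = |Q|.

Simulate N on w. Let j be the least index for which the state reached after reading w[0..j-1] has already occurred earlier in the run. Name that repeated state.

E

Run of N on w = b b b a b:
  step 0: A  (start)
  step 1: B  (read b: A→B)
  step 2: E  (read b: B→E)
  step 3: C  (read b: E→C)
  step 4: E  (read a: C→E)   ← first repeat (E seen earlier)
  step 5: C  (read b: E→C)

The earliest repeat is at step j = 4: N is in E, which it already visited at step i = 2.
With |Q| = 5, pigeonhole forces a state repeat no later than step 5; the substring read between the first and second visits to that state can be pumped.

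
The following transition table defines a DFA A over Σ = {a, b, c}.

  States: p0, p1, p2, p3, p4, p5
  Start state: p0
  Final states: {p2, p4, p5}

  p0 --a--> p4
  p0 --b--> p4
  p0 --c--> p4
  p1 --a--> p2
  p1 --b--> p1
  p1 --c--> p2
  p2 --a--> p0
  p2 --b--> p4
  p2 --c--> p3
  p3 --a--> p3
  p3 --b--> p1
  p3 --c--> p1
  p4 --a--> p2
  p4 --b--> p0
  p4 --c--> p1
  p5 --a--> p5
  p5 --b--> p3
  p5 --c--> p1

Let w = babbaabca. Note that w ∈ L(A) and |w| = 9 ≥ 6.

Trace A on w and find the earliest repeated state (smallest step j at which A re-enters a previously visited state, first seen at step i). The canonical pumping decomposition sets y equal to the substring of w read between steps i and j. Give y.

Run of A on w = b a b b a a b c a:
  step 0: p0  (start)
  step 1: p4  (read b: p0→p4)
  step 2: p2  (read a: p4→p2)
  step 3: p4  (read b: p2→p4)   ← first repeat (p4 seen earlier)
  step 4: p0  (read b: p4→p0)
  step 5: p4  (read a: p0→p4)
  step 6: p2  (read a: p4→p2)
  step 7: p4  (read b: p2→p4)
  step 8: p1  (read c: p4→p1)
  step 9: p2  (read a: p1→p2)

So i = 1, j = 3, giving x = w[0:1] = b, y = w[1:3] = ab, z = w[3:9] = baabca.
Check: |xy| = 3 ≤ 6 and |y| = 2 ≥ 1. Reading y takes A from p4 back to p4, so every xyⁱz is accepted.

ab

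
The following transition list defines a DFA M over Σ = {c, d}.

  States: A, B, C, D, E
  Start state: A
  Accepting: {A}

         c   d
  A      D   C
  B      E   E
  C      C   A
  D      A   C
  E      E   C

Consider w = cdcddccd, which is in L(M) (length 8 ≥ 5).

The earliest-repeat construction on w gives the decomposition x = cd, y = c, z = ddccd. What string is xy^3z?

cdcccddccd

xy^3z = cd·c·c·c·ddccd = cdcccddccd.
Reading y = c takes M from C back to C, so after x·y·y·y the machine is still in C, and z then leads to the accepting state A. Hence cdcccddccd ∈ L(M).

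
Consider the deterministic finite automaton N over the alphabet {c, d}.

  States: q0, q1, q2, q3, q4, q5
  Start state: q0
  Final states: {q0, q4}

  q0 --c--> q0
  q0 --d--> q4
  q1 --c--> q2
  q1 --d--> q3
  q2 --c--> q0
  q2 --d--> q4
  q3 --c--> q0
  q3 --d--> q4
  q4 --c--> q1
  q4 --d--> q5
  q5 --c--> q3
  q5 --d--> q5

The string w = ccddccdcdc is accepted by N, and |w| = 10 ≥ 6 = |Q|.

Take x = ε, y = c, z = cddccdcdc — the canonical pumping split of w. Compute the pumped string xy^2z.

xy^2z = ε·c·c·cddccdcdc = cccddccdcdc.
Reading y = c takes N from q0 back to q0, so after x·y·y the machine is still in q0, and z then leads to the accepting state q0. Hence cccddccdcdc ∈ L(N).

cccddccdcdc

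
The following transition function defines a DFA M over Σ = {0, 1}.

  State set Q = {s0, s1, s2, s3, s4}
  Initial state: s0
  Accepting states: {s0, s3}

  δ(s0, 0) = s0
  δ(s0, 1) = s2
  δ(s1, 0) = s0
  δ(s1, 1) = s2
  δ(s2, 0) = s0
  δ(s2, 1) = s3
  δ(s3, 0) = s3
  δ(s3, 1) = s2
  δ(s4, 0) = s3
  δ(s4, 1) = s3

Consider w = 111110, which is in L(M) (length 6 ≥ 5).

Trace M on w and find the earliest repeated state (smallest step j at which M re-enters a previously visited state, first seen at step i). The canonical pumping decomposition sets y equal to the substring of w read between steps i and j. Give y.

Run of M on w = 1 1 1 1 1 0:
  step 0: s0  (start)
  step 1: s2  (read 1: s0→s2)
  step 2: s3  (read 1: s2→s3)
  step 3: s2  (read 1: s3→s2)   ← first repeat (s2 seen earlier)
  step 4: s3  (read 1: s2→s3)
  step 5: s2  (read 1: s3→s2)
  step 6: s0  (read 0: s2→s0)

So i = 1, j = 3, giving x = w[0:1] = 1, y = w[1:3] = 11, z = w[3:6] = 110.
Check: |xy| = 3 ≤ 5 and |y| = 2 ≥ 1. Reading y takes M from s2 back to s2, so every xyⁱz is accepted.
With |Q| = 5, pigeonhole forces a state repeat no later than step 5; the substring read between the first and second visits to that state can be pumped.

11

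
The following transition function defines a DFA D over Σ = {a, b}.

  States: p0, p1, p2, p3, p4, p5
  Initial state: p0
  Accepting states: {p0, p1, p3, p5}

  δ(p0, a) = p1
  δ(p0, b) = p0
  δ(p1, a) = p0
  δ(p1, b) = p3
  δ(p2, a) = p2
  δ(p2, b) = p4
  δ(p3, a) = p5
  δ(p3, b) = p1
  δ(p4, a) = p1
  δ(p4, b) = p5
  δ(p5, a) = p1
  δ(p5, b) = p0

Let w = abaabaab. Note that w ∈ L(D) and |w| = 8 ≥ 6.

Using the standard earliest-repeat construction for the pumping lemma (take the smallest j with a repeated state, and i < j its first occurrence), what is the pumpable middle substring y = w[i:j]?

State sequence: p0 -a-> p1 -b-> p3 -a-> p5 -a-> p1 -b-> p3 -a-> p5 -a-> p1 -b-> p3
First repeat at step 4: p1 was already visited.

So i = 1, j = 4, giving x = w[0:1] = a, y = w[1:4] = baa, z = w[4:8] = baab.
Check: |xy| = 4 ≤ 6 and |y| = 3 ≥ 1. Reading y takes D from p1 back to p1, so every xyⁱz is accepted.

baa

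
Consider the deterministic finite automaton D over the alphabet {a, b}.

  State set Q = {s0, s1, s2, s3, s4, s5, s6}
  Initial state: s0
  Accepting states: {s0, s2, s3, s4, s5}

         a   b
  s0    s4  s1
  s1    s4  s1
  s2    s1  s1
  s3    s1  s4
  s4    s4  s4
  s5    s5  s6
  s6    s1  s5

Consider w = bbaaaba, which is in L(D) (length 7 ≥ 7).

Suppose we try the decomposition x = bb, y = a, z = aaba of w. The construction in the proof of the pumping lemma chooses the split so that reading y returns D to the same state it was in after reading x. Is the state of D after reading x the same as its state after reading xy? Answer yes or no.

State sequence: s0 -b-> s1 -b-> s1 -a-> s4

After x (step 2): s1. After xy (step 3): s4.
They differ (s1 ≠ s4), so y is not a cycle from the state after x; this split is not the one the pumping-lemma construction produces, and pumping y need not keep the string in L(D).

no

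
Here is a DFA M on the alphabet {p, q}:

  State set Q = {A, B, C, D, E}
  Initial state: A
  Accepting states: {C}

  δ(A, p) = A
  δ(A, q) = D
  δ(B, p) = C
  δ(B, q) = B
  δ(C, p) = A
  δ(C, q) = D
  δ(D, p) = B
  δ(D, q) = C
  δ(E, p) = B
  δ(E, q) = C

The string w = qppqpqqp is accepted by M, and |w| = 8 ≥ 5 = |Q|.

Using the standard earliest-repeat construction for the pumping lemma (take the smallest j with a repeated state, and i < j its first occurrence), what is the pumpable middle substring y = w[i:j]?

State sequence: A -q-> D -p-> B -p-> C -q-> D -p-> B -q-> B -q-> B -p-> C
First repeat at step 4: D was already visited.

So i = 1, j = 4, giving x = w[0:1] = q, y = w[1:4] = ppq, z = w[4:8] = pqqp.
Check: |xy| = 4 ≤ 5 and |y| = 3 ≥ 1. Reading y takes M from D back to D, so every xyⁱz is accepted.
Pumping length from the standard proof: p = 5 (the number of states). The repeated state found above gives |xy| = j ≤ 5 and |y| = j − i ≥ 1.

ppq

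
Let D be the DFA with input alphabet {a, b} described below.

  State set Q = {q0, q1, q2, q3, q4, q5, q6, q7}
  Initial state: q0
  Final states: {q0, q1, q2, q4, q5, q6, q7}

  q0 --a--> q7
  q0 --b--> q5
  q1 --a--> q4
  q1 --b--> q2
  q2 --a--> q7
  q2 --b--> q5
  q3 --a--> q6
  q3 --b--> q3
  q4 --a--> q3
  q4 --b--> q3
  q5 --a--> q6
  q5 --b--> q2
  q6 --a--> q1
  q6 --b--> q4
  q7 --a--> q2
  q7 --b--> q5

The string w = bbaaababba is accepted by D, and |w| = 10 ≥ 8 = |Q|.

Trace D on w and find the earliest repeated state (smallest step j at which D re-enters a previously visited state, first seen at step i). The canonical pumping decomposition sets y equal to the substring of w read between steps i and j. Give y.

Run of D on w = b b a a a b a b b a:
  step 0: q0  (start)
  step 1: q5  (read b: q0→q5)
  step 2: q2  (read b: q5→q2)
  step 3: q7  (read a: q2→q7)
  step 4: q2  (read a: q7→q2)   ← first repeat (q2 seen earlier)
  step 5: q7  (read a: q2→q7)
  step 6: q5  (read b: q7→q5)
  step 7: q6  (read a: q5→q6)
  step 8: q4  (read b: q6→q4)
  step 9: q3  (read b: q4→q3)
  step 10: q6  (read a: q3→q6)

So i = 2, j = 4, giving x = w[0:2] = bb, y = w[2:4] = aa, z = w[4:10] = ababba.
Check: |xy| = 4 ≤ 8 and |y| = 2 ≥ 1. Reading y takes D from q2 back to q2, so every xyⁱz is accepted.

aa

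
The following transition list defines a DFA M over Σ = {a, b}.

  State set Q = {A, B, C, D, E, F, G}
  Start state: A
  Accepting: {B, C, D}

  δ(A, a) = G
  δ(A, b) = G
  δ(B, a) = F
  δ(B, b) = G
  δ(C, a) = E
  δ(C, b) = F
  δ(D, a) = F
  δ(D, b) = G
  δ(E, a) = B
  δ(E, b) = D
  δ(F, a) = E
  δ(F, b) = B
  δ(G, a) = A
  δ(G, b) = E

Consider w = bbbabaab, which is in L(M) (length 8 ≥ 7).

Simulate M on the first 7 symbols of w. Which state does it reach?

E

State sequence: A -b-> G -b-> E -b-> D -a-> F -b-> B -a-> F -a-> E

After reading 7 characters, M is in state E.
(This kind of state-tracing is the core of the pumping-lemma construction: with 7 states, pigeonhole forces a repeat within the first 7 steps.)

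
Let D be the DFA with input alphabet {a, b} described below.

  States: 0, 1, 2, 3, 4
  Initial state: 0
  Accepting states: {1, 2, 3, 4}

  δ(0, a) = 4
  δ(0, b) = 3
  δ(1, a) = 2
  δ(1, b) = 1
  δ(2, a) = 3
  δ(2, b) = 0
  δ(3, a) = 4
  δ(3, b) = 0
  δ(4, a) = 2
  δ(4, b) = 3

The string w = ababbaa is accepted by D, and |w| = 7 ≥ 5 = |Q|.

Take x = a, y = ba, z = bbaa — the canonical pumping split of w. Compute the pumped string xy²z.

xy^2z = a·ba·ba·bbaa = abababbaa.
Reading y = ba takes D from 4 back to 4, so after x·y·y the machine is still in 4, and z then leads to the accepting state 2. Hence abababbaa ∈ L(D).

abababbaa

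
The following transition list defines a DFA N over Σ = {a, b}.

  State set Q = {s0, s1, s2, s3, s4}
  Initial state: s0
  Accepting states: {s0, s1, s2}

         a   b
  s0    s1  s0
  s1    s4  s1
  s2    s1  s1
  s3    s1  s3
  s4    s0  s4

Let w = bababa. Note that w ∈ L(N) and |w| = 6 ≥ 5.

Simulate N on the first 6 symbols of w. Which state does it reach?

s0

Run of N on the first 6 characters of w = b a b a b a:
  step 0: s0  (start)
  step 1: s0  (read b: s0→s0)
  step 2: s1  (read a: s0→s1)
  step 3: s1  (read b: s1→s1)
  step 4: s4  (read a: s1→s4)
  step 5: s4  (read b: s4→s4)
  step 6: s0  (read a: s4→s0)

After reading 6 characters, N is in state s0.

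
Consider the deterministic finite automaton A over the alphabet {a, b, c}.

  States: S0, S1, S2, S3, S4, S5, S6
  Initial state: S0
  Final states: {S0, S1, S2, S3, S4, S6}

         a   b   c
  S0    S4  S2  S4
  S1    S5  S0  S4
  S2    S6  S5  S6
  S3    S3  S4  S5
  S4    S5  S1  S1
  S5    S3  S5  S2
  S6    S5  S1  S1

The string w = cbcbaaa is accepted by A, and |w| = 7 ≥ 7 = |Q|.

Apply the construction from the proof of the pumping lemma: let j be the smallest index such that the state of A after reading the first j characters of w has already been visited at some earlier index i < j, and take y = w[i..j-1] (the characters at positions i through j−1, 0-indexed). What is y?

Run of A on w = c b c b a a a:
  step 0: S0  (start)
  step 1: S4  (read c: S0→S4)
  step 2: S1  (read b: S4→S1)
  step 3: S4  (read c: S1→S4)   ← first repeat (S4 seen earlier)
  step 4: S1  (read b: S4→S1)
  step 5: S5  (read a: S1→S5)
  step 6: S3  (read a: S5→S3)
  step 7: S3  (read a: S3→S3)

So i = 1, j = 3, giving x = w[0:1] = c, y = w[1:3] = bc, z = w[3:7] = baaa.
Check: |xy| = 3 ≤ 7 and |y| = 2 ≥ 1. Reading y takes A from S4 back to S4, so every xyⁱz is accepted.

bc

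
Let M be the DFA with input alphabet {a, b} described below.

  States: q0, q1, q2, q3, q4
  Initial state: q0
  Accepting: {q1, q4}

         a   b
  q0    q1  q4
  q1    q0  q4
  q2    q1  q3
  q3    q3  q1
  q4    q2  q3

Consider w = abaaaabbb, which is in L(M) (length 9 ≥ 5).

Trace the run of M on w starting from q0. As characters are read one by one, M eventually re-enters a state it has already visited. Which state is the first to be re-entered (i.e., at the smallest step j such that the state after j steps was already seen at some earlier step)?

Run of M on w = a b a a a a b b b:
  step 0: q0  (start)
  step 1: q1  (read a: q0→q1)
  step 2: q4  (read b: q1→q4)
  step 3: q2  (read a: q4→q2)
  step 4: q1  (read a: q2→q1)   ← first repeat (q1 seen earlier)
  step 5: q0  (read a: q1→q0)
  step 6: q1  (read a: q0→q1)
  step 7: q4  (read b: q1→q4)
  step 8: q3  (read b: q4→q3)
  step 9: q1  (read b: q3→q1)

The earliest repeat is at step j = 4: M is in q1, which it already visited at step i = 1.
Pumping length from the standard proof: p = 5 (the number of states). The repeated state found above gives |xy| = j ≤ 5 and |y| = j − i ≥ 1.

q1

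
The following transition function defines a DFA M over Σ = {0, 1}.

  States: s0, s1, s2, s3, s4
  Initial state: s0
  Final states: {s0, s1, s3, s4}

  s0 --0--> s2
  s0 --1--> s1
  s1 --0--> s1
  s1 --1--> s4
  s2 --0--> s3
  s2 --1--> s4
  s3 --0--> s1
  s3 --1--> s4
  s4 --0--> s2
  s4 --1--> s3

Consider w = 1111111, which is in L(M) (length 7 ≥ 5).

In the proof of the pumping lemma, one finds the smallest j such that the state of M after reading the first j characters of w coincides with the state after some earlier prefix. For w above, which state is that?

State sequence: s0 -1-> s1 -1-> s4 -1-> s3 -1-> s4 -1-> s3 -1-> s4 -1-> s3
First repeat at step 4: s4 was already visited.

The earliest repeat is at step j = 4: M is in s4, which it already visited at step i = 2.
With |Q| = 5, pigeonhole forces a state repeat no later than step 5; the substring read between the first and second visits to that state can be pumped.

s4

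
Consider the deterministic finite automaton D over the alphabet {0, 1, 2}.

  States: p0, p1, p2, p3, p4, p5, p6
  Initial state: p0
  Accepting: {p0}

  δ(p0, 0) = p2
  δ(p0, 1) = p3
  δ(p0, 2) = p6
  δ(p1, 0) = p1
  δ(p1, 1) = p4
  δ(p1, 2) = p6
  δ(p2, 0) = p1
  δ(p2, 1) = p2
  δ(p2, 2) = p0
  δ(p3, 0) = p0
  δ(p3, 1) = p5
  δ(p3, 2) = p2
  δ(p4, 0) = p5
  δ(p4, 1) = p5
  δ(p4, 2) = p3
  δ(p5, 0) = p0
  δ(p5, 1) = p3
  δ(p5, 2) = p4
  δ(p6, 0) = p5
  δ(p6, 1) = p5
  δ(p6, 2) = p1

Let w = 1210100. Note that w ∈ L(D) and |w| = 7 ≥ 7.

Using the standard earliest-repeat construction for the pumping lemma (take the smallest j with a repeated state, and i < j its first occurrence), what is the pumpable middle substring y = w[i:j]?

Run of D on w = 1 2 1 0 1 0 0:
  step 0: p0  (start)
  step 1: p3  (read 1: p0→p3)
  step 2: p2  (read 2: p3→p2)
  step 3: p2  (read 1: p2→p2)   ← first repeat (p2 seen earlier)
  step 4: p1  (read 0: p2→p1)
  step 5: p4  (read 1: p1→p4)
  step 6: p5  (read 0: p4→p5)
  step 7: p0  (read 0: p5→p0)

So i = 2, j = 3, giving x = w[0:2] = 12, y = w[2:3] = 1, z = w[3:7] = 0100.
Check: |xy| = 3 ≤ 7 and |y| = 1 ≥ 1. Reading y takes D from p2 back to p2, so every xyⁱz is accepted.

1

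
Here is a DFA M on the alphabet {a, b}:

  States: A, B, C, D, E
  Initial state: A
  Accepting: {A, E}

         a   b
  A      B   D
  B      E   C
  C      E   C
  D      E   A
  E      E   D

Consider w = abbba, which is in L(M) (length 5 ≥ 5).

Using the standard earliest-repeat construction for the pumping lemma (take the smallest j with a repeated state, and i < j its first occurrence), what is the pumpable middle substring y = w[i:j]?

b

State sequence: A -a-> B -b-> C -b-> C -b-> C -a-> E
First repeat at step 3: C was already visited.

So i = 2, j = 3, giving x = w[0:2] = ab, y = w[2:3] = b, z = w[3:5] = ba.
Check: |xy| = 3 ≤ 5 and |y| = 1 ≥ 1. Reading y takes M from C back to C, so every xyⁱz is accepted.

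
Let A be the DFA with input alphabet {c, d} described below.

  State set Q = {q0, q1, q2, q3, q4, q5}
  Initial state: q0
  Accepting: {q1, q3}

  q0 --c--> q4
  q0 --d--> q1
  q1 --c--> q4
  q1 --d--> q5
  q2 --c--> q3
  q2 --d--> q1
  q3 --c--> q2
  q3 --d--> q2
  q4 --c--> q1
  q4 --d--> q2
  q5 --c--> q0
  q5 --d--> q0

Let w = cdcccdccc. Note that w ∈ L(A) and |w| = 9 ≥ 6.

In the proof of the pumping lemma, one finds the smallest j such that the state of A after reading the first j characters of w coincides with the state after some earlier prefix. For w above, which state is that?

q2

Run of A on w = c d c c c d c c c:
  step 0: q0  (start)
  step 1: q4  (read c: q0→q4)
  step 2: q2  (read d: q4→q2)
  step 3: q3  (read c: q2→q3)
  step 4: q2  (read c: q3→q2)   ← first repeat (q2 seen earlier)
  step 5: q3  (read c: q2→q3)
  step 6: q2  (read d: q3→q2)
  step 7: q3  (read c: q2→q3)
  step 8: q2  (read c: q3→q2)
  step 9: q3  (read c: q2→q3)

The earliest repeat is at step j = 4: A is in q2, which it already visited at step i = 2.
Since A has 6 states, any run of length ≥ 6 visits 6+1 states, so by pigeonhole some state repeats within the first 6 steps — that repeat gives the pumpable loop.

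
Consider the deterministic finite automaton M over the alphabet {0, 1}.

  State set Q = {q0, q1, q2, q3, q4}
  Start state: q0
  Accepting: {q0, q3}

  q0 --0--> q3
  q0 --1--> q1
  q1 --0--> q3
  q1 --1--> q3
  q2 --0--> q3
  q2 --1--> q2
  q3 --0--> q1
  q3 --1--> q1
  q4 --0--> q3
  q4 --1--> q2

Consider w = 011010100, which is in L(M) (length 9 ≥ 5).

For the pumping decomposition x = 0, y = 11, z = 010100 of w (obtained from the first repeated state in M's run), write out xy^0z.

0010100

xy⁰z = xz = 0·010100 = 0010100.
Reading y = 11 takes M from q3 back to q3, so after x the machine is still in q3, and z then leads to the accepting state q3. Hence 0010100 ∈ L(M).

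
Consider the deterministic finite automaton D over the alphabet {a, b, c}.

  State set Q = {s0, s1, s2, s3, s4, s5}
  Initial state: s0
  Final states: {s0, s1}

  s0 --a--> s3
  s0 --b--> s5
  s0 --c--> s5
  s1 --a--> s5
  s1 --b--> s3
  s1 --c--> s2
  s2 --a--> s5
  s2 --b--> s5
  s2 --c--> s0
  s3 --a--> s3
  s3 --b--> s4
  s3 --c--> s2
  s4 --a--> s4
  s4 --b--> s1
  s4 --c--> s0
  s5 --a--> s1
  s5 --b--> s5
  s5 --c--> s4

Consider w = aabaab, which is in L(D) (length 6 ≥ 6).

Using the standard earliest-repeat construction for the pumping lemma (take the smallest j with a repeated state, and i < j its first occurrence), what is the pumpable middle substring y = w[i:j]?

State sequence: s0 -a-> s3 -a-> s3 -b-> s4 -a-> s4 -a-> s4 -b-> s1
First repeat at step 2: s3 was already visited.

So i = 1, j = 2, giving x = w[0:1] = a, y = w[1:2] = a, z = w[2:6] = baab.
Check: |xy| = 2 ≤ 6 and |y| = 1 ≥ 1. Reading y takes D from s3 back to s3, so every xyⁱz is accepted.
Since D has 6 states, any run of length ≥ 6 visits 6+1 states, so by pigeonhole some state repeats within the first 6 steps — that repeat gives the pumpable loop.

a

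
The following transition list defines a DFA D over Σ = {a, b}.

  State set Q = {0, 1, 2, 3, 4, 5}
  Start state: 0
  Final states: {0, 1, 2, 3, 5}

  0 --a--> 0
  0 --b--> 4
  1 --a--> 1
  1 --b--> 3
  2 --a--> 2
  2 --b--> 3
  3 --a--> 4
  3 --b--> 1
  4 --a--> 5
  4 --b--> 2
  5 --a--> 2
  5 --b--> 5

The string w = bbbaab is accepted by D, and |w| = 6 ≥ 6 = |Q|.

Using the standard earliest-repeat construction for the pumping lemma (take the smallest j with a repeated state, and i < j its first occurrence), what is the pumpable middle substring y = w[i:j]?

State sequence: 0 -b-> 4 -b-> 2 -b-> 3 -a-> 4 -a-> 5 -b-> 5
First repeat at step 4: 4 was already visited.

So i = 1, j = 4, giving x = w[0:1] = b, y = w[1:4] = bba, z = w[4:6] = ab.
Check: |xy| = 4 ≤ 6 and |y| = 3 ≥ 1. Reading y takes D from 4 back to 4, so every xyⁱz is accepted.

bba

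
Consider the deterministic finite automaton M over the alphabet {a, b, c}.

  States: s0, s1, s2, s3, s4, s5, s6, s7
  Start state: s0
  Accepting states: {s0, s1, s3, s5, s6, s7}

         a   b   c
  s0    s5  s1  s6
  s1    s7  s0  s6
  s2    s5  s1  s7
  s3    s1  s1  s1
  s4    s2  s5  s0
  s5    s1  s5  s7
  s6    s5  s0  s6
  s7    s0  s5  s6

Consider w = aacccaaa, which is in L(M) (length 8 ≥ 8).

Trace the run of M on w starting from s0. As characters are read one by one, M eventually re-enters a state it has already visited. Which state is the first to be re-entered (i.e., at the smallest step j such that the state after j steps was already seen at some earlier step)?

s6

State sequence: s0 -a-> s5 -a-> s1 -c-> s6 -c-> s6 -c-> s6 -a-> s5 -a-> s1 -a-> s7
First repeat at step 4: s6 was already visited.

The earliest repeat is at step j = 4: M is in s6, which it already visited at step i = 3.
Pumping length from the standard proof: p = 8 (the number of states). The repeated state found above gives |xy| = j ≤ 8 and |y| = j − i ≥ 1.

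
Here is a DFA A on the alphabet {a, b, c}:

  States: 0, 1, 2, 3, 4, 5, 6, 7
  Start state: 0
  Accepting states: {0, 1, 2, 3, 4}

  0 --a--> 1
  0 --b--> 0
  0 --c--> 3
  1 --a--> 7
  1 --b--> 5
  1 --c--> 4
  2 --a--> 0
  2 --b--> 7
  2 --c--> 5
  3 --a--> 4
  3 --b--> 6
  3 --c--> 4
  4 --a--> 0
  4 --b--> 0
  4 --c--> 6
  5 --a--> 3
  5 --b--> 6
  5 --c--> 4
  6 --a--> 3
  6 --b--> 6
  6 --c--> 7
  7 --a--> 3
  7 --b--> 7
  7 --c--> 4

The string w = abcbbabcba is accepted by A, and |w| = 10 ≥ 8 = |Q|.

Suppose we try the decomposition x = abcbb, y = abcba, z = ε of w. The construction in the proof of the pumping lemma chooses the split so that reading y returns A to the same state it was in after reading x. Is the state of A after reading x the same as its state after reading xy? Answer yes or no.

Run of A on the first 10 characters of w = a b c b b a b c b a:
  step 0: 0  (start)
  step 1: 1  (read a: 0→1)
  step 2: 5  (read b: 1→5)
  step 3: 4  (read c: 5→4)
  step 4: 0  (read b: 4→0)
  step 5: 0  (read b: 0→0)
  step 6: 1  (read a: 0→1)
  step 7: 5  (read b: 1→5)
  step 8: 4  (read c: 5→4)
  step 9: 0  (read b: 4→0)
  step 10: 1  (read a: 0→1)

After x (step 5): 0. After xy (step 10): 1.
They differ (0 ≠ 1), so y is not a cycle from the state after x; this split is not the one the pumping-lemma construction produces, and pumping y need not keep the string in L(A).

no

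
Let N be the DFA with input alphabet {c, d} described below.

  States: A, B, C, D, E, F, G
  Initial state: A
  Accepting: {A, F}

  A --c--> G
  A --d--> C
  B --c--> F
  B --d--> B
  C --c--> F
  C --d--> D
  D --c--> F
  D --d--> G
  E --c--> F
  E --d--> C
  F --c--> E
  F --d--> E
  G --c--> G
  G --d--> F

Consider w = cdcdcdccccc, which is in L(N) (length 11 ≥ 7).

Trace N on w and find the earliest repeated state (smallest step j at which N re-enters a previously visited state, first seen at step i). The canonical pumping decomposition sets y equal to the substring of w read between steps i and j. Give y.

cdc

Run of N on w = c d c d c d c c c c c:
  step 0: A  (start)
  step 1: G  (read c: A→G)
  step 2: F  (read d: G→F)
  step 3: E  (read c: F→E)
  step 4: C  (read d: E→C)
  step 5: F  (read c: C→F)   ← first repeat (F seen earlier)
  step 6: E  (read d: F→E)
  step 7: F  (read c: E→F)
  step 8: E  (read c: F→E)
  step 9: F  (read c: E→F)
  step 10: E  (read c: F→E)
  step 11: F  (read c: E→F)

So i = 2, j = 5, giving x = w[0:2] = cd, y = w[2:5] = cdc, z = w[5:11] = dccccc.
Check: |xy| = 5 ≤ 7 and |y| = 3 ≥ 1. Reading y takes N from F back to F, so every xyⁱz is accepted.
Pumping length from the standard proof: p = 7 (the number of states). The repeated state found above gives |xy| = j ≤ 7 and |y| = j − i ≥ 1.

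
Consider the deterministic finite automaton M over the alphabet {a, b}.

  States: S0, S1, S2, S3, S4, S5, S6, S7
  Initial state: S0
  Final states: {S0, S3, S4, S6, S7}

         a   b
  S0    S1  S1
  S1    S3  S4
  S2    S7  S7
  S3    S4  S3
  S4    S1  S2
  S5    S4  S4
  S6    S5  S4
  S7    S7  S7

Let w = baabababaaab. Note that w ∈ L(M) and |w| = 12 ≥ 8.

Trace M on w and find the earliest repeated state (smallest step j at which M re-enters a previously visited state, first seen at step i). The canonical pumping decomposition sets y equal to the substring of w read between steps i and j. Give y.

b

State sequence: S0 -b-> S1 -a-> S3 -a-> S4 -b-> S2 -a-> S7 -b-> S7 -a-> S7 -b-> S7 -a-> S7 -a-> S7 -a-> S7 -b-> S7
First repeat at step 6: S7 was already visited.

So i = 5, j = 6, giving x = w[0:5] = baaba, y = w[5:6] = b, z = w[6:12] = abaaab.
Check: |xy| = 6 ≤ 8 and |y| = 1 ≥ 1. Reading y takes M from S7 back to S7, so every xyⁱz is accepted.
The DFA has 8 states, so the proof of the pumping lemma guarantees a repeated state among the first 8+1 visited; the segment between the two visits is the pumpable y.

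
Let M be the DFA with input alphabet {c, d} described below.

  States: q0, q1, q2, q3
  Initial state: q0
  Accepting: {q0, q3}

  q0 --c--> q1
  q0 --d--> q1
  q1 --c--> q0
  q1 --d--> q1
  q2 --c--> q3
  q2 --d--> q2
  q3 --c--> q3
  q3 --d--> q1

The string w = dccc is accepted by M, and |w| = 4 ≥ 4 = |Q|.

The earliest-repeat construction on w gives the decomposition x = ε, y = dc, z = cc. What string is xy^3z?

xy^3z = ε·dc·dc·dc·cc = dcdcdccc.
Reading y = dc takes M from q0 back to q0, so after x·y·y·y the machine is still in q0, and z then leads to the accepting state q0. Hence dcdcdccc ∈ L(M).

dcdcdccc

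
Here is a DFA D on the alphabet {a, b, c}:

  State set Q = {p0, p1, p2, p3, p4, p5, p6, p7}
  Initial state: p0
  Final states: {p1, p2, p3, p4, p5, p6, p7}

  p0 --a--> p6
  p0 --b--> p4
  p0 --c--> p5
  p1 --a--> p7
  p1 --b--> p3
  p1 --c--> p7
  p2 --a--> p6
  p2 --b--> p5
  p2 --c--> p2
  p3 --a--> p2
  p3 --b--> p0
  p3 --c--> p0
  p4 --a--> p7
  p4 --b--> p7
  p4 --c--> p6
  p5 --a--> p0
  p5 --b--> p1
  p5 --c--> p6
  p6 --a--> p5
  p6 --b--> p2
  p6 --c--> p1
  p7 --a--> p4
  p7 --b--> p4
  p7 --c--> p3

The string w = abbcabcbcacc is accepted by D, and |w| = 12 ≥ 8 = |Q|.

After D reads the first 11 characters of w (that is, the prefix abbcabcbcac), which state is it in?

p6

Run of D on the first 11 characters of w = a b b c a b c b c a c:
  step 0: p0  (start)
  step 1: p6  (read a: p0→p6)
  step 2: p2  (read b: p6→p2)
  step 3: p5  (read b: p2→p5)
  step 4: p6  (read c: p5→p6)
  step 5: p5  (read a: p6→p5)
  step 6: p1  (read b: p5→p1)
  step 7: p7  (read c: p1→p7)
  step 8: p4  (read b: p7→p4)
  step 9: p6  (read c: p4→p6)
  step 10: p5  (read a: p6→p5)
  step 11: p6  (read c: p5→p6)

After reading 11 characters, D is in state p6.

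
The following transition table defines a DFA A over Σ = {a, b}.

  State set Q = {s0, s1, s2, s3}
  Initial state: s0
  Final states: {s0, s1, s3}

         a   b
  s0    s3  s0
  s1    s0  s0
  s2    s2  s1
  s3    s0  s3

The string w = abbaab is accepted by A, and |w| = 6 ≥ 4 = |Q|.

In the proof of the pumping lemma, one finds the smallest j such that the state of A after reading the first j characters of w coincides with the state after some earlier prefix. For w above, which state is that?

s3

State sequence: s0 -a-> s3 -b-> s3 -b-> s3 -a-> s0 -a-> s3 -b-> s3
First repeat at step 2: s3 was already visited.

The earliest repeat is at step j = 2: A is in s3, which it already visited at step i = 1.
The DFA has 4 states, so the proof of the pumping lemma guarantees a repeated state among the first 4+1 visited; the segment between the two visits is the pumpable y.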